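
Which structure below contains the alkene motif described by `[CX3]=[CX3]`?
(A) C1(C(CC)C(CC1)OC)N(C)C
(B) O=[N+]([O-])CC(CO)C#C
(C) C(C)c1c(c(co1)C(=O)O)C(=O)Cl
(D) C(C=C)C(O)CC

D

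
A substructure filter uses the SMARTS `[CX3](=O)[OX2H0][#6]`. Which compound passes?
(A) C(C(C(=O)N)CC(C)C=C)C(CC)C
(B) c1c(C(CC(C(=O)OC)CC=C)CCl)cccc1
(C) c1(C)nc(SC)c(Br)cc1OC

[CX3](=O)[OX2H0][#6] describes a carbonyl carbon bonded to an oxygen that is itself bonded to carbon (no H on that O) (an ester).
(A) has a primary amide (-C(=O)NH2) but the carbonyl is bonded to N, not to an O-C linkage.
(B) contains a methyl-ester group (-C(=O)OCH3), which satisfies every atom and bond constraint.
(C) has a methoxy ether (-OCH3) but the ether oxygen is not adjacent to a C=O carbon.
So the answer is (B).

B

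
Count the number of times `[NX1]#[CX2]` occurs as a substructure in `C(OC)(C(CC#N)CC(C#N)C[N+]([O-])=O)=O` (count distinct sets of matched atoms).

[NX1]#[CX2] is the SMARTS for a nitrile: a nitrogen triple-bonded to a two-connected carbon.
The molecule carries 2 separate instances of a nitrile (-C#N) meeting every constraint; each maps to a distinct set of atoms, giving 2 matches.

2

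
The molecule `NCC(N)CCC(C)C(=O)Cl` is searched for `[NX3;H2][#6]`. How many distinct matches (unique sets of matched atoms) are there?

[NX3;H2][#6] is the SMARTS for a primary amine: a trivalent nitrogen with two H attached to carbon.
The molecule carries 2 separate instances of a primary amino group (-NH2) meeting every constraint; each maps to a distinct set of atoms, giving 2 matches.

2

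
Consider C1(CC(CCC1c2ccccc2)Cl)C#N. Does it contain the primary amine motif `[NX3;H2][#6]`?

No

The pattern [NX3;H2][#6] describes a trivalent nitrogen with two H attached to carbon — a primary amine.
The closest candidate here is a nitrile (-C#N), but the nitrogen is NX1 (triple-bonded), not NX3 with two H. No other fragment satisfies the full query, so there is no match.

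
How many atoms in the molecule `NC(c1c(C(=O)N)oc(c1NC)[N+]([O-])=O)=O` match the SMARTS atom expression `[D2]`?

Check the 16 heavy atoms by environment: 1× o (aromatic, D2) → match; 4× c (aromatic, D3) → no; 1× N (D2) → match; 1× C (D1) → no; 1× N (charge +1, D3) → no; 1× O (charge -1, D1) → no; 3× O (D1) → no; 2× C (D3) → no; 2× N (D1) → no.
Summing the matching environments: 1 + 1 = 2 matching atoms.

2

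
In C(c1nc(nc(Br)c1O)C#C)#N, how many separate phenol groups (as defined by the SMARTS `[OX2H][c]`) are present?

[OX2H][c] is the SMARTS for a phenol: a hydroxyl oxygen attached to an aromatic carbon.
Exactly one fragment in the molecule meets all constraints, giving 1 match.

1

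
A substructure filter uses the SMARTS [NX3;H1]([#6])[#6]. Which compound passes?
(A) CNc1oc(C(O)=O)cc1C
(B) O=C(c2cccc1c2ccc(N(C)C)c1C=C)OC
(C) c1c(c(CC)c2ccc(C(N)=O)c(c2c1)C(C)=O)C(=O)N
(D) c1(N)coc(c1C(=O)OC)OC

[NX3;H1]([#6])[#6] describes a trivalent nitrogen with one H, bonded to two carbons (a secondary amine).
(A) contains an N-methylamino group (-NHCH3), which satisfies every atom and bond constraint.
(B) has a dimethylamino group (-N(CH3)2) but the nitrogen has H0, not H1.
(C) has a primary amide (-C(=O)NH2) but the -C(=O)NH2 nitrogen has H2, not H1.
(D) has a primary amino group (-NH2) but the nitrogen has H2 and only one carbon neighbour.
So the answer is (A).

A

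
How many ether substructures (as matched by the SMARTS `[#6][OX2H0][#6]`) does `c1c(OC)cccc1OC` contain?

2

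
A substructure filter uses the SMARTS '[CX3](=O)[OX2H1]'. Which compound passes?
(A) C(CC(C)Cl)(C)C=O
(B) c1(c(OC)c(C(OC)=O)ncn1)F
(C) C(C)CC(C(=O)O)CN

C

[CX3](=O)[OX2H1] describes an sp2 carbon double-bonded to O and single-bonded to an -OH oxygen (a carboxylic acid).
(A) has an aldehyde (-CHO) but there is no singly-bonded oxygen on the carbonyl carbon.
(B) has a methyl-ester group (-C(=O)OCH3) but the singly-bonded O has no H (OX2H0, not OX2H1).
(C) contains a carboxylic acid group (-C(=O)OH), which satisfies every atom and bond constraint.
So the answer is (C).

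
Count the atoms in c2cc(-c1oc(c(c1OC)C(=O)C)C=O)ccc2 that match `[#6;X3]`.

Check the 18 heavy atoms by environment: 1× o (aromatic, X2) → no; 10× c (aromatic, X3) → match; 2× C (X3) → match; 2× O (X1) → no; 2× C (X4) → no; 1× O (X2) → no.
Summing the matching environments: 10 + 2 = 12 matching atoms.

12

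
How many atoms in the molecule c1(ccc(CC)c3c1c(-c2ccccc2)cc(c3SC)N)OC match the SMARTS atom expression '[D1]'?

4

The query [D1] means: atom with exactly one heavy-atom neighbour (degree 1).
Check the 23 heavy atoms by environment: 8× c (aromatic, D3) → no; 8× c (aromatic, D2) → no; 1× C (D2) → no; 3× C (D1) → match; 1× N (D1) → match; 1× O (D2) → no; 1× S (D2) → no.
Summing the matching environments: 3 + 1 = 4 matching atoms.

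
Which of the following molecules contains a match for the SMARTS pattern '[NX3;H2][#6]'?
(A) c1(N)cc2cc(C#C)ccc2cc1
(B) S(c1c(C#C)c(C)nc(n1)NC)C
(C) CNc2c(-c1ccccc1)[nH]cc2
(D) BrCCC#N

A

[NX3;H2][#6] describes a trivalent nitrogen with two H attached to carbon (a primary amine).
(A) contains a primary amino group (-NH2), which satisfies every atom and bond constraint.
(B) has an N-methylamino group (-NHCH3) but the nitrogen bears two carbons and only one H (H1), not H2.
(C) has an N-methylamino group (-NHCH3) but the nitrogen bears two carbons and only one H (H1), not H2.
(D) has a nitrile (-C#N) but the nitrogen is NX1 (triple-bonded), not NX3 with two H.
So the answer is (A).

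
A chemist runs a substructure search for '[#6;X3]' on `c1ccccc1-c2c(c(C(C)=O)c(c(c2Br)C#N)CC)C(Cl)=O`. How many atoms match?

14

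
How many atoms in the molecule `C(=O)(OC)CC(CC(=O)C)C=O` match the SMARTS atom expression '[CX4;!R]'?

Check the 12 heavy atoms by environment: 5× C (X4, acyclic) → match; 3× C (X3, acyclic) → no; 3× O (X1, acyclic) → no; 1× O (X2, acyclic) → no.
That gives 5 matching atoms.

5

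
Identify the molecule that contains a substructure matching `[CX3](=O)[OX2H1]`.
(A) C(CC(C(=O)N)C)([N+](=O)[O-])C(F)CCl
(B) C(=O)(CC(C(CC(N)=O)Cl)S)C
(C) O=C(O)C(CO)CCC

C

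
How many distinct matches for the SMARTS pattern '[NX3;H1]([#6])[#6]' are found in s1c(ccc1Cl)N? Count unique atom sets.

[NX3;H1]([#6])[#6] is the SMARTS for a secondary amine: a trivalent nitrogen with one H, bonded to two carbons.
The molecule has a primary amino group (-NH2), but the nitrogen has H2 and only one carbon neighbour; nothing else fits, so there are 0 matches.

0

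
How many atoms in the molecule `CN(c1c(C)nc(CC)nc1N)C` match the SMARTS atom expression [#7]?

Check the 13 heavy atoms by environment: 2× n (aromatic) → match; 4× c (aromatic) → no; 2× N → match; 5× C → no.
Summing the matching environments: 2 + 2 = 4 matching atoms.

4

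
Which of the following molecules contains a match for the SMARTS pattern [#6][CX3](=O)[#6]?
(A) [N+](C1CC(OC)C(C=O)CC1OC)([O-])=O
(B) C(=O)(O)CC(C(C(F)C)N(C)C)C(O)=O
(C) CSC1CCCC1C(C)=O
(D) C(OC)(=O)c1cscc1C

[#6][CX3](=O)[#6] describes a carbonyl carbon (no H) flanked by two carbons (a ketone).
(A) has an aldehyde (-CHO) but the carbonyl carbon has H1, so it is not flanked by two carbons.
(B) has a carboxylic acid group (-C(=O)OH) but one neighbour of the carbonyl carbon is O, not C.
(C) contains an acetyl/ketone group (-C(=O)CH3), which satisfies every atom and bond constraint.
(D) has a methyl-ester group (-C(=O)OCH3) but one neighbour of the carbonyl carbon is O, not C.
So the answer is (C).

C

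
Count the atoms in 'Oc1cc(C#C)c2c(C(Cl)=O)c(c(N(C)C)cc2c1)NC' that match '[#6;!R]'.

6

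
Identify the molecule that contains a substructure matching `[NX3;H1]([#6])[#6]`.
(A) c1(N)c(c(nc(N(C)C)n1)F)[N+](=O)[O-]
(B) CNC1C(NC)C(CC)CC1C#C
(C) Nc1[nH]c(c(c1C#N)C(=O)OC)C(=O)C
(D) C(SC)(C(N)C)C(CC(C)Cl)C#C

[NX3;H1]([#6])[#6] describes a trivalent nitrogen with one H, bonded to two carbons (a secondary amine).
(A) has a dimethylamino group (-N(CH3)2) but the nitrogen has H0, not H1.
(B) contains an N-methylamino group (-NHCH3), which satisfies every atom and bond constraint.
(C) has a primary amino group (-NH2) but the nitrogen has H2 and only one carbon neighbour.
(D) has a primary amino group (-NH2) but the nitrogen has H2 and only one carbon neighbour.
So the answer is (B).

B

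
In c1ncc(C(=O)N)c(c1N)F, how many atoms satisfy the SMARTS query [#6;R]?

5

The query [#6;R] means: carbon that is part of a ring.
Check the 11 heavy atoms by environment: 1× n (aromatic, in 6-ring) → no; 5× c (aromatic, in 6-ring) → match; 1× C (acyclic) → no; 1× O (acyclic) → no; 2× N (acyclic) → no; 1× F (acyclic) → no.
That gives 5 matching atoms.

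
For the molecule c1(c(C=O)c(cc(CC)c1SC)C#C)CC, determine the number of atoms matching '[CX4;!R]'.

Check the 16 heavy atoms by environment: 6× c (aromatic, X3, in 6-ring) → no; 5× C (X4, acyclic) → match; 1× S (X2, acyclic) → no; 1× C (X3, acyclic) → no; 1× O (X1, acyclic) → no; 2× C (X2, acyclic) → no.
That gives 5 matching atoms.

5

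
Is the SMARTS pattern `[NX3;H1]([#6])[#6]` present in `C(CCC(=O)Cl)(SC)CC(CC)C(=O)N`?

No

The pattern [NX3;H1]([#6])[#6] describes a trivalent nitrogen with one H, bonded to two carbons — a secondary amine.
The closest candidate here is a primary amide (-C(=O)NH2), but the -C(=O)NH2 nitrogen has H2, not H1. No other fragment satisfies the full query, so there is no match.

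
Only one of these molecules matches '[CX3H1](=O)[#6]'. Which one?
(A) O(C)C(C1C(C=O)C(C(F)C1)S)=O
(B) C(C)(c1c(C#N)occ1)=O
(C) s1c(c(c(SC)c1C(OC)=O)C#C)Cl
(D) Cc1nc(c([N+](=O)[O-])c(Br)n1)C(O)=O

A

[CX3H1](=O)[#6] describes an sp2 carbon with one H, double-bonded to O and single-bonded to carbon (an aldehyde).
(A) contains an aldehyde (-CHO), which satisfies every atom and bond constraint.
(B) has an acetyl/ketone group (-C(=O)CH3) but the carbonyl carbon has H0 (two carbon neighbours), not H1.
(C) has a methyl-ester group (-C(=O)OCH3) but the carbonyl carbon has H0, not H1.
(D) has a carboxylic acid group (-C(=O)OH) but the carbonyl carbon has H0 and is bonded to O, not H1.
So the answer is (A).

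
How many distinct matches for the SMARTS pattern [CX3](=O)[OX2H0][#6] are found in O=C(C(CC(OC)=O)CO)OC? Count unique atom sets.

[CX3](=O)[OX2H0][#6] is the SMARTS for an ester: a carbonyl carbon bonded to an oxygen that is itself bonded to carbon (no H on that O).
The molecule carries 2 separate instances of a methyl-ester group (-C(=O)OCH3) meeting every constraint; each maps to a distinct set of atoms, giving 2 matches.

2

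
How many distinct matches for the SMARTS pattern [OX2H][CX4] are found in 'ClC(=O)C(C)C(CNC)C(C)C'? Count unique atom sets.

0

[OX2H][CX4] is the SMARTS for an aliphatic alcohol: a hydroxyl oxygen bound to an sp3 (X4) carbon.
No fragment in the molecule satisfies every constraint, giving 0 matches.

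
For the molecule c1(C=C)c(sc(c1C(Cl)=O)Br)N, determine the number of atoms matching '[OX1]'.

1

Check the 12 heavy atoms by environment: 1× s (aromatic, X2) → no; 4× c (aromatic, X3) → no; 3× C (X3) → no; 1× O (X1) → match; 1× Cl (X1) → no; 1× N (X3) → no; 1× Br (X1) → no.
That gives 1 matching atom.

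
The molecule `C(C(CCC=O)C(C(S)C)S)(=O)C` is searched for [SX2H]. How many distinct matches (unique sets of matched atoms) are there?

2

[SX2H] is the SMARTS for a thiol: an aliphatic sulfur with two connections, one being H.
The molecule carries 2 separate instances of a thiol (-SH) meeting every constraint; each maps to a distinct set of atoms, giving 2 matches.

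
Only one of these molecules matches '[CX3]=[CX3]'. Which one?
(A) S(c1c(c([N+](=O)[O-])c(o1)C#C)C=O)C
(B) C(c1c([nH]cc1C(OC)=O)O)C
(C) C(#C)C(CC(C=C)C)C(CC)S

[CX3]=[CX3] describes a non-aromatic C=C double bond between two sp2 carbons (an alkene).
(A) has an ethynyl group (-C#CH) but the C-C bond is a triple bond, not a double bond.
(B) has an ethyl group (-CH2CH3) but its C-C bond is a single bond between CX4 carbons, not CX3=CX3.
(C) contains a vinyl group (-CH=CH2), which satisfies every atom and bond constraint.
So the answer is (C).

C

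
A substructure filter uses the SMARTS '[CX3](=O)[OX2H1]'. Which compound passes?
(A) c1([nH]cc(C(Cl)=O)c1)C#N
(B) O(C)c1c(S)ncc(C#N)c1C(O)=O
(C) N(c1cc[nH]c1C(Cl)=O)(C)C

[CX3](=O)[OX2H1] describes an sp2 carbon double-bonded to O and single-bonded to an -OH oxygen (a carboxylic acid).
(A) has an acyl chloride (-C(=O)Cl) but the carbonyl is bonded to Cl, not to an -OH oxygen.
(B) contains a carboxylic acid group (-C(=O)OH), which satisfies every atom and bond constraint.
(C) has an acyl chloride (-C(=O)Cl) but the carbonyl is bonded to Cl, not to an -OH oxygen.
So the answer is (B).

B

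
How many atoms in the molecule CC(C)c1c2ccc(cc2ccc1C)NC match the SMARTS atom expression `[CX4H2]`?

0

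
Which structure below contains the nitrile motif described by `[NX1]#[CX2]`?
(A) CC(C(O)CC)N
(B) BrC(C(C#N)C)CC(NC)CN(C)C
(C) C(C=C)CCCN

B

[NX1]#[CX2] describes a nitrogen triple-bonded to a two-connected carbon (a nitrile).
(A) has a primary amino group (-NH2) but the nitrogen is NX3 (three connections), not NX1 triple-bonded.
(B) contains a nitrile (-C#N), which satisfies every atom and bond constraint.
(C) has a primary amino group (-NH2) but the nitrogen is NX3 (three connections), not NX1 triple-bonded.
So the answer is (B).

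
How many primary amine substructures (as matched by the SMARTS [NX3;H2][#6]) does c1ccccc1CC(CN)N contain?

2

[NX3;H2][#6] is the SMARTS for a primary amine: a trivalent nitrogen with two H attached to carbon.
The molecule carries 2 separate instances of a primary amino group (-NH2) meeting every constraint; each maps to a distinct set of atoms, giving 2 matches.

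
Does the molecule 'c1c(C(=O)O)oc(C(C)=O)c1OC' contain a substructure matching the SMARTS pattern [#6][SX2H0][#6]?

The pattern [#6][SX2H0][#6] describes an aliphatic sulfur bridging two carbons with no H on the sulfur — a thioether.
The closest candidate here is a methoxy ether (-OCH3), but the bridging atom is O, not S. No other fragment satisfies the full query, so there is no match.

No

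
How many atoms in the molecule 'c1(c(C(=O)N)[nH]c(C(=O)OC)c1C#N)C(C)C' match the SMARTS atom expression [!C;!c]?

6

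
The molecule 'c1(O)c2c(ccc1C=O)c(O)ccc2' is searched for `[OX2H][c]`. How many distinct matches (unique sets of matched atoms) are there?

[OX2H][c] is the SMARTS for a phenol: a hydroxyl oxygen attached to an aromatic carbon.
The molecule carries 2 separate instances of a hydroxyl group (-OH) meeting every constraint; each maps to a distinct set of atoms, giving 2 matches.

2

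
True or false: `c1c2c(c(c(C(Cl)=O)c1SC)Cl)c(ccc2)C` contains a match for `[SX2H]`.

The pattern [SX2H] describes an aliphatic sulfur with two connections, one being H — a thiol.
The closest candidate here is a methylthio ether (-SCH3), but the sulfur has H0 (bonded to two carbons), not H1. No other fragment satisfies the full query, so there is no match.

False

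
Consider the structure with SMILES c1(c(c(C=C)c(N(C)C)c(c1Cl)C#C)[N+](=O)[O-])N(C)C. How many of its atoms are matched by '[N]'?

3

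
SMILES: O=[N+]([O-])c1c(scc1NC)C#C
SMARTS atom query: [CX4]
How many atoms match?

1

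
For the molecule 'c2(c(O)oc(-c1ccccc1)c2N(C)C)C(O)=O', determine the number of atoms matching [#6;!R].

3

The query [#6;!R] means: carbon not in any ring.
Check the 18 heavy atoms by environment: 1× o (aromatic, in 5-ring) → no; 4× c (aromatic, in 5-ring) → no; 1× N (acyclic) → no; 3× C (acyclic) → match; 6× c (aromatic, in 6-ring) → no; 3× O (acyclic) → no.
That gives 3 matching atoms.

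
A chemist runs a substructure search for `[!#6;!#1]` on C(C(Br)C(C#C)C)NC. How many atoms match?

2

The query [!#6;!#1] means: not carbon and not hydrogen — any heteroatom.
Check the 9 heavy atoms by environment: 7× C → no; 1× Br → match; 1× N → match.
Summing the matching environments: 1 + 1 = 2 matching atoms.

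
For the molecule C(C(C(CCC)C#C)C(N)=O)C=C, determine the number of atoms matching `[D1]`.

5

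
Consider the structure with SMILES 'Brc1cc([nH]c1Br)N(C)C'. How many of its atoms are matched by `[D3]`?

4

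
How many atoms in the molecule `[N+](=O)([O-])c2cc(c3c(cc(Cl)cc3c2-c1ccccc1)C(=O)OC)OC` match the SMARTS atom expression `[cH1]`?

8

The query [cH1] means: aromatic carbon bearing exactly one hydrogen.
Check the 26 heavy atoms by environment: 8× c (aromatic, H0) → no; 8× c (aromatic, H1) → match; 4× O (H0) → no; 2× C (H3) → no; 1× N (charge +1, H0) → no; 1× O (charge -1, H0) → no; 1× C (H0) → no; 1× Cl (H0) → no.
That gives 8 matching atoms.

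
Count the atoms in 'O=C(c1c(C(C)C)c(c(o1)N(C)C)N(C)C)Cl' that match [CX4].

7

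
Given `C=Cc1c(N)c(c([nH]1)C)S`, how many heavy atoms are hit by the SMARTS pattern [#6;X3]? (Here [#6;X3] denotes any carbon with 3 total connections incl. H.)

6

The query [#6;X3] means: any carbon (aromatic or not) with three total connections.
Check the 10 heavy atoms by environment: 1× n (aromatic, X3) → no; 4× c (aromatic, X3) → match; 1× C (X4) → no; 1× N (X3) → no; 2× C (X3) → match; 1× S (X2) → no.
Summing the matching environments: 4 + 2 = 6 matching atoms.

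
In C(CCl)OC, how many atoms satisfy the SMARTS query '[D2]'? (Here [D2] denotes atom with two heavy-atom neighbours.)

3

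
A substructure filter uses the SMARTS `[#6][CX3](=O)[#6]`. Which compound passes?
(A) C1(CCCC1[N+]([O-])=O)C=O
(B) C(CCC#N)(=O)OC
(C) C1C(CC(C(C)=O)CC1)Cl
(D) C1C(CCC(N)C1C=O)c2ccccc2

[#6][CX3](=O)[#6] describes a carbonyl carbon (no H) flanked by two carbons (a ketone).
(A) has an aldehyde (-CHO) but the carbonyl carbon has H1, so it is not flanked by two carbons.
(B) has a methyl-ester group (-C(=O)OCH3) but one neighbour of the carbonyl carbon is O, not C.
(C) contains an acetyl/ketone group (-C(=O)CH3), which satisfies every atom and bond constraint.
(D) has an aldehyde (-CHO) but the carbonyl carbon has H1, so it is not flanked by two carbons.
So the answer is (C).

C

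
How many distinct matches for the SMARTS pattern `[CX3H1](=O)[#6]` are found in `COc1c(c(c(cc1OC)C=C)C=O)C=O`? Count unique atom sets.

[CX3H1](=O)[#6] is the SMARTS for an aldehyde: an sp2 carbon with one H, double-bonded to O and single-bonded to carbon.
The molecule carries 2 separate instances of an aldehyde (-CHO) meeting every constraint; each maps to a distinct set of atoms, giving 2 matches.

2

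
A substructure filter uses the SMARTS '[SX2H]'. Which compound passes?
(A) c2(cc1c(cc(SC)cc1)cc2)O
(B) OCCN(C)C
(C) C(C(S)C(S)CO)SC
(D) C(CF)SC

[SX2H] describes an aliphatic sulfur with two connections, one being H (a thiol).
(A) has a methylthio ether (-SCH3) but the sulfur has H0 (bonded to two carbons), not H1.
(B) has a hydroxyl group (-OH) but it is an -OH, not an -SH.
(C) contains a thiol (-SH), which satisfies every atom and bond constraint.
(D) has a methylthio ether (-SCH3) but the sulfur has H0 (bonded to two carbons), not H1.
So the answer is (C).

C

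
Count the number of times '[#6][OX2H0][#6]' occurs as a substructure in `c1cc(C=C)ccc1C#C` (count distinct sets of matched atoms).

0

[#6][OX2H0][#6] is the SMARTS for an ether: an aliphatic oxygen bridging two carbons with no H on the oxygen.
No fragment in the molecule satisfies every constraint, giving 0 matches.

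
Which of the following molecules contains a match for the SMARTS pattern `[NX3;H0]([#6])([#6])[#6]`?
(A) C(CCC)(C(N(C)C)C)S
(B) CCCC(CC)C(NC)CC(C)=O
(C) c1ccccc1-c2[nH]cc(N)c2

[NX3;H0]([#6])([#6])[#6] describes a trivalent nitrogen with no H, bonded to three carbons (a tertiary amine).
(A) contains a dimethylamino group (-N(CH3)2), which satisfies every atom and bond constraint.
(B) has an N-methylamino group (-NHCH3) but the nitrogen still has one H (H1), not H0.
(C) has a primary amino group (-NH2) but the nitrogen has H2, not H0 with three carbons.
So the answer is (A).

A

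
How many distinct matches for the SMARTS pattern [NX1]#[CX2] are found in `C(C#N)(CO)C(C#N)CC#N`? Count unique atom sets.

[NX1]#[CX2] is the SMARTS for a nitrile: a nitrogen triple-bonded to a two-connected carbon.
The molecule carries 3 separate instances of a nitrile (-C#N) meeting every constraint; each maps to a distinct set of atoms, giving 3 matches.

3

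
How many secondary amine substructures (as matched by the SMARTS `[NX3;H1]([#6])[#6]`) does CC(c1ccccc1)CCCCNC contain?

[NX3;H1]([#6])[#6] is the SMARTS for a secondary amine: a trivalent nitrogen with one H, bonded to two carbons.
Exactly one fragment in the molecule meets all constraints, giving 1 match.

1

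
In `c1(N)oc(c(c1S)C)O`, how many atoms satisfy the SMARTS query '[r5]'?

Check the 9 heavy atoms by environment: 1× o (aromatic, in 5-ring) → match; 4× c (aromatic, in 5-ring) → match; 1× S (acyclic) → no; 1× N (acyclic) → no; 1× O (acyclic) → no; 1× C (acyclic) → no.
Summing the matching environments: 1 + 4 = 5 matching atoms.

5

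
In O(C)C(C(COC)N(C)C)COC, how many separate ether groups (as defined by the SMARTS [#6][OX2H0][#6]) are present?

3

[#6][OX2H0][#6] is the SMARTS for an ether: an aliphatic oxygen bridging two carbons with no H on the oxygen.
The molecule carries 3 separate instances of a methoxy ether (-OCH3) meeting every constraint; each maps to a distinct set of atoms, giving 3 matches.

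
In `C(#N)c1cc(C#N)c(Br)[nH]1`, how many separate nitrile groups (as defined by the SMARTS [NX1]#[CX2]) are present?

2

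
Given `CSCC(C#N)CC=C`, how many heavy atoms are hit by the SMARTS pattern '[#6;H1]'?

2

Check the 9 heavy atoms by environment: 3× C (H2) → no; 2× C (H1) → match; 1× S (H0) → no; 1× C (H3) → no; 1× C (H0) → no; 1× N (H0) → no.
That gives 2 matching atoms.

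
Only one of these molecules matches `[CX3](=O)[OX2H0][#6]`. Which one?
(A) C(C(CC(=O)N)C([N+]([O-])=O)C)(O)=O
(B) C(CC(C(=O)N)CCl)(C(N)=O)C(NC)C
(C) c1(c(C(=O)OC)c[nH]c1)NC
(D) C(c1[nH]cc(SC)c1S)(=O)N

[CX3](=O)[OX2H0][#6] describes a carbonyl carbon bonded to an oxygen that is itself bonded to carbon (no H on that O) (an ester).
(A) has a carboxylic acid group (-C(=O)OH) but the singly-bonded O carries H (OX2H1, not H0).
(B) has a primary amide (-C(=O)NH2) but the carbonyl is bonded to N, not to an O-C linkage.
(C) contains a methyl-ester group (-C(=O)OCH3), which satisfies every atom and bond constraint.
(D) has a primary amide (-C(=O)NH2) but the carbonyl is bonded to N, not to an O-C linkage.
So the answer is (C).

C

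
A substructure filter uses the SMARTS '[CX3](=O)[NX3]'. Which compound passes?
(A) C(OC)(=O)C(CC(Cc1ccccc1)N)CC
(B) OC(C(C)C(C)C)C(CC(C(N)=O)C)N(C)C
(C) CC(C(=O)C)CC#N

[CX3](=O)[NX3] describes a carbonyl carbon bonded to a trivalent nitrogen (an amide).
(A) has a primary amino group (-NH2) but the -NH2 is not attached to a carbonyl carbon.
(B) contains a primary amide (-C(=O)NH2), which satisfies every atom and bond constraint.
(C) has a nitrile (-C#N) but the nitrile N is NX1 (triple-bonded), not NX3.
So the answer is (B).

B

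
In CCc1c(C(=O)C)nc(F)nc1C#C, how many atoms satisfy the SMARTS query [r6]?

6

The query [r6] means: r6 matches atoms in a six-membered ring.
Check the 14 heavy atoms by environment: 2× n (aromatic, in 6-ring) → match; 4× c (aromatic, in 6-ring) → match; 6× C (acyclic) → no; 1× O (acyclic) → no; 1× F (acyclic) → no.
Summing the matching environments: 2 + 4 = 6 matching atoms.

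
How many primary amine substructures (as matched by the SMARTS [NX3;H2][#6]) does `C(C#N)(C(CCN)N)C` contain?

2

[NX3;H2][#6] is the SMARTS for a primary amine: a trivalent nitrogen with two H attached to carbon.
The molecule carries 2 separate instances of a primary amino group (-NH2) meeting every constraint; each maps to a distinct set of atoms, giving 2 matches.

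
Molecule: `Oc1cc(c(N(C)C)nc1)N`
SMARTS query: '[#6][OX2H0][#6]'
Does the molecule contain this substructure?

No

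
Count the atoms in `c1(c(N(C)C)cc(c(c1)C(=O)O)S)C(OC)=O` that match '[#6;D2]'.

2

Check the 17 heavy atoms by environment: 4× c (aromatic, D3) → no; 2× c (aromatic, D2) → match; 2× C (D3) → no; 3× O (D1) → no; 1× O (D2) → no; 3× C (D1) → no; 1× S (D1) → no; 1× N (D3) → no.
That gives 2 matching atoms.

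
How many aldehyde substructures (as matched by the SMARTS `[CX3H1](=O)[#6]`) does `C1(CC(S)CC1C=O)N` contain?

1

[CX3H1](=O)[#6] is the SMARTS for an aldehyde: an sp2 carbon with one H, double-bonded to O and single-bonded to carbon.
Exactly one fragment in the molecule meets all constraints, giving 1 match.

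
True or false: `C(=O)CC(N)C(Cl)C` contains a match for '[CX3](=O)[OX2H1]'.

False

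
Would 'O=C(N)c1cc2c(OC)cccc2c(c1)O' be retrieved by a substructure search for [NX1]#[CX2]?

No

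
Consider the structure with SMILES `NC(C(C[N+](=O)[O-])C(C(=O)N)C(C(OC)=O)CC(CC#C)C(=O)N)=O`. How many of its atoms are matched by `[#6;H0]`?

The query [#6;H0] means: any carbon with no attached hydrogen.
Check the 25 heavy atoms by environment: 3× C (H2) → no; 5× C (H1) → no; 1× N (charge +1, H0) → no; 1× O (charge -1, H0) → no; 6× O (H0) → no; 5× C (H0) → match; 1× C (H3) → no; 3× N (H2) → no.
That gives 5 matching atoms.

5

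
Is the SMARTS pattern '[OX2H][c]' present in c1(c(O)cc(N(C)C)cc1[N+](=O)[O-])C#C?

Yes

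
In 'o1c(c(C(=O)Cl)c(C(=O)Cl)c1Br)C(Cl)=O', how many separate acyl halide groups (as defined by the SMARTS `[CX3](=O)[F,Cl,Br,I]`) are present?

[CX3](=O)[F,Cl,Br,I] is the SMARTS for an acyl halide: a carbonyl carbon bonded to a halogen.
The molecule carries 3 separate instances of an acyl chloride (-C(=O)Cl) meeting every constraint; each maps to a distinct set of atoms, giving 3 matches.

3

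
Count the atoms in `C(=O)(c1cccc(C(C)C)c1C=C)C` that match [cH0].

3

The query [cH0] means: aromatic carbon with no attached hydrogen (substituted or ring-fusion).
Check the 14 heavy atoms by environment: 3× c (aromatic, H1) → no; 3× c (aromatic, H0) → match; 1× C (H0) → no; 1× O (H0) → no; 3× C (H3) → no; 2× C (H1) → no; 1× C (H2) → no.
That gives 3 matching atoms.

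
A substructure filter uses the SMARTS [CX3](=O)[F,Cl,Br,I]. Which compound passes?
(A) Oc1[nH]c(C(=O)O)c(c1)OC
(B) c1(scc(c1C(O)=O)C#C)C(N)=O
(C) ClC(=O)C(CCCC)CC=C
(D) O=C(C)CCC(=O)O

C

[CX3](=O)[F,Cl,Br,I] describes a carbonyl carbon bonded to a halogen (an acyl halide).
(A) has a carboxylic acid group (-C(=O)OH) but the carbonyl is bonded to -OH, not to a halogen.
(B) has a carboxylic acid group (-C(=O)OH) but the carbonyl is bonded to -OH, not to a halogen.
(C) contains an acyl chloride (-C(=O)Cl), which satisfies every atom and bond constraint.
(D) has a carboxylic acid group (-C(=O)OH) but the carbonyl is bonded to -OH, not to a halogen.
So the answer is (C).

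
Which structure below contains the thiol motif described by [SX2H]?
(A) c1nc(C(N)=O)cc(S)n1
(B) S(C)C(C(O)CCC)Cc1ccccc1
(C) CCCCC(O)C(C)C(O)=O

A

[SX2H] describes an aliphatic sulfur with two connections, one being H (a thiol).
(A) contains a thiol (-SH), which satisfies every atom and bond constraint.
(B) has a methylthio ether (-SCH3) but the sulfur has H0 (bonded to two carbons), not H1.
(C) has a hydroxyl group (-OH) but it is an -OH, not an -SH.
So the answer is (A).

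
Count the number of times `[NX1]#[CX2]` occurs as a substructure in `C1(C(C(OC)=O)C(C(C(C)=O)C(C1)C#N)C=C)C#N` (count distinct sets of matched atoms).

2

[NX1]#[CX2] is the SMARTS for a nitrile: a nitrogen triple-bonded to a two-connected carbon.
The molecule carries 2 separate instances of a nitrile (-C#N) meeting every constraint; each maps to a distinct set of atoms, giving 2 matches.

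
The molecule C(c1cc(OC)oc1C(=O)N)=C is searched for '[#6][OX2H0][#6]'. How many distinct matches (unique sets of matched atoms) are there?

1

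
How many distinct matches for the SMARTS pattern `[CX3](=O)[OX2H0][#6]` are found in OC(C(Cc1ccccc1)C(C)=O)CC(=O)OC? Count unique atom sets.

1

[CX3](=O)[OX2H0][#6] is the SMARTS for an ester: a carbonyl carbon bonded to an oxygen that is itself bonded to carbon (no H on that O).
Exactly one fragment in the molecule meets all constraints, giving 1 match.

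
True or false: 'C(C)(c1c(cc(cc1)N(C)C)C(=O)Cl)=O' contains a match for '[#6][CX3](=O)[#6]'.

True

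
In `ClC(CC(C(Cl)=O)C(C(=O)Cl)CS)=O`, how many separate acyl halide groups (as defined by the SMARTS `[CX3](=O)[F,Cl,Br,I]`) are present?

[CX3](=O)[F,Cl,Br,I] is the SMARTS for an acyl halide: a carbonyl carbon bonded to a halogen.
The molecule carries 3 separate instances of an acyl chloride (-C(=O)Cl) meeting every constraint; each maps to a distinct set of atoms, giving 3 matches.

3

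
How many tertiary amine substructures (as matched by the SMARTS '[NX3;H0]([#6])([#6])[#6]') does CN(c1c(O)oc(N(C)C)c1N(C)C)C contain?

3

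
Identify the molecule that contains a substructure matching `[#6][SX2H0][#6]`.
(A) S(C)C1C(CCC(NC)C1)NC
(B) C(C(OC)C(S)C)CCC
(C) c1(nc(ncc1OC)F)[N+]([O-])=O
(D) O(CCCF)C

A

[#6][SX2H0][#6] describes an aliphatic sulfur bridging two carbons with no H on the sulfur (a thioether).
(A) contains a methylthio ether (-SCH3), which satisfies every atom and bond constraint.
(B) has a methoxy ether (-OCH3) but the bridging atom is O, not S.
(C) has a methoxy ether (-OCH3) but the bridging atom is O, not S.
(D) has a methoxy ether (-OCH3) but the bridging atom is O, not S.
So the answer is (A).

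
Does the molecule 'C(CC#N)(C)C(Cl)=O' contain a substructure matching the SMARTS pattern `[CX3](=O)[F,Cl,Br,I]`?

Yes

The pattern [CX3](=O)[F,Cl,Br,I] describes a carbonyl carbon bonded to a halogen — an acyl halide.
The molecule carries an acyl chloride (-C(=O)Cl), whose atoms satisfy every constraint of the query, so the pattern matches.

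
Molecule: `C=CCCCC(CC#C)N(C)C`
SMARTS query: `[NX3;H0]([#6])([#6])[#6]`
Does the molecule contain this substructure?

Yes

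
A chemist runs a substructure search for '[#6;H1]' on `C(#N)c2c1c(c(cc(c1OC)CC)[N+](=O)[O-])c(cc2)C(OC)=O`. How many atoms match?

3

The query [#6;H1] means: any carbon bearing exactly one hydrogen.
Check the 23 heavy atoms by environment: 7× c (aromatic, H0) → no; 3× c (aromatic, H1) → match; 2× C (H0) → no; 4× O (H0) → no; 3× C (H3) → no; 1× C (H2) → no; 1× N (charge +1, H0) → no; 1× O (charge -1, H0) → no; 1× N (H0) → no.
That gives 3 matching atoms.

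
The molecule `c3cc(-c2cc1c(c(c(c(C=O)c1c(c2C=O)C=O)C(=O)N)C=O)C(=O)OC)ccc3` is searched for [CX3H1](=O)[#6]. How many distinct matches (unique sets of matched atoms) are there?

4

[CX3H1](=O)[#6] is the SMARTS for an aldehyde: an sp2 carbon with one H, double-bonded to O and single-bonded to carbon.
The molecule carries 4 separate instances of an aldehyde (-CHO) meeting every constraint; each maps to a distinct set of atoms, giving 4 matches.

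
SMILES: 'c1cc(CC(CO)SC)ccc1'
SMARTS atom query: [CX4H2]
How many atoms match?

Check the 12 heavy atoms by environment: 2× C (H2, X4) → match; 1× C (H1, X4) → no; 1× c (aromatic, H0, X3) → no; 5× c (aromatic, H1, X3) → no; 1× S (H0, X2) → no; 1× C (H3, X4) → no; 1× O (H1, X2) → no.
That gives 2 matching atoms.

2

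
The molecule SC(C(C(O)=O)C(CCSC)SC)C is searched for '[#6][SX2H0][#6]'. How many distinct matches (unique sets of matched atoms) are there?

2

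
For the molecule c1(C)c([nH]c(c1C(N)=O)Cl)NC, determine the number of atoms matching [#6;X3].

5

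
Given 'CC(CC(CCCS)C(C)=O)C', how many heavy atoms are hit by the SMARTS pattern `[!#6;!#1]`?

2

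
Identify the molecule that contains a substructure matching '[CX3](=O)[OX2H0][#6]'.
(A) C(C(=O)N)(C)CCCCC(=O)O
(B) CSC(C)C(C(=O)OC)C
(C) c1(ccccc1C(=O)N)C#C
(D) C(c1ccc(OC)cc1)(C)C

[CX3](=O)[OX2H0][#6] describes a carbonyl carbon bonded to an oxygen that is itself bonded to carbon (no H on that O) (an ester).
(A) has a primary amide (-C(=O)NH2) but the carbonyl is bonded to N, not to an O-C linkage.
(B) contains a methyl-ester group (-C(=O)OCH3), which satisfies every atom and bond constraint.
(C) has a primary amide (-C(=O)NH2) but the carbonyl is bonded to N, not to an O-C linkage.
(D) has a methoxy ether (-OCH3) but the ether oxygen is not adjacent to a C=O carbon.
So the answer is (B).

B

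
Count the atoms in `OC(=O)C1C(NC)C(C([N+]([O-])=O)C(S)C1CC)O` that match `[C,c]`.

10

The query [C,c] means: comma = OR; matches aliphatic or aromatic carbon — same as #6.
Check the 18 heavy atoms by environment: 10× C → match; 1× N → no; 4× O → no; 1× N (charge +1) → no; 1× O (charge -1) → no; 1× S → no.
That gives 10 matching atoms.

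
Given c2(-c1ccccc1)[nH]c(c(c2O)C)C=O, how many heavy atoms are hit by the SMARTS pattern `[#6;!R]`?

The query [#6;!R] means: carbon not in any ring.
Check the 15 heavy atoms by environment: 1× n (aromatic, in 5-ring) → no; 4× c (aromatic, in 5-ring) → no; 2× C (acyclic) → match; 6× c (aromatic, in 6-ring) → no; 2× O (acyclic) → no.
That gives 2 matching atoms.

2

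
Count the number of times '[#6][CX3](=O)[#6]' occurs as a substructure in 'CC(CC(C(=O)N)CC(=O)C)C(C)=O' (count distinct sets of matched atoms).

[#6][CX3](=O)[#6] is the SMARTS for a ketone: a carbonyl carbon (no H) flanked by two carbons.
The molecule carries 2 separate instances of an acetyl/ketone group (-C(=O)CH3) meeting every constraint; each maps to a distinct set of atoms, giving 2 matches.

2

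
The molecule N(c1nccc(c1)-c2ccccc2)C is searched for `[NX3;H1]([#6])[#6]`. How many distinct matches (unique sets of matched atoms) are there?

1

[NX3;H1]([#6])[#6] is the SMARTS for a secondary amine: a trivalent nitrogen with one H, bonded to two carbons.
Exactly one fragment in the molecule meets all constraints, giving 1 match.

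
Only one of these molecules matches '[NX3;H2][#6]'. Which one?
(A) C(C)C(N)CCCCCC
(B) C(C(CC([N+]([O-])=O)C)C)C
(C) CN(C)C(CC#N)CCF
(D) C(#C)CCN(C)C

A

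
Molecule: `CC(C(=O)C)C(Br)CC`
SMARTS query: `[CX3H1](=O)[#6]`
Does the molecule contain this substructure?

The pattern [CX3H1](=O)[#6] describes an sp2 carbon with one H, double-bonded to O and single-bonded to carbon — an aldehyde.
The closest candidate here is an acetyl/ketone group (-C(=O)CH3), but the carbonyl carbon has H0 (two carbon neighbours), not H1. No other fragment satisfies the full query, so there is no match.

No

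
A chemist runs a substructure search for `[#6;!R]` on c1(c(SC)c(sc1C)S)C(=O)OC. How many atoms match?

4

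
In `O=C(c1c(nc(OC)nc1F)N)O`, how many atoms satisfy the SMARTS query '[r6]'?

6

The query [r6] means: r6 matches atoms in a six-membered ring.
Check the 13 heavy atoms by environment: 2× n (aromatic, in 6-ring) → match; 4× c (aromatic, in 6-ring) → match; 2× C (acyclic) → no; 3× O (acyclic) → no; 1× F (acyclic) → no; 1× N (acyclic) → no.
Summing the matching environments: 2 + 4 = 6 matching atoms.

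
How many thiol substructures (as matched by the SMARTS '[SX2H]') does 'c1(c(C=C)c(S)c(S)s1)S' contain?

3

[SX2H] is the SMARTS for a thiol: an aliphatic sulfur with two connections, one being H.
The molecule carries 3 separate instances of a thiol (-SH) meeting every constraint; each maps to a distinct set of atoms, giving 3 matches.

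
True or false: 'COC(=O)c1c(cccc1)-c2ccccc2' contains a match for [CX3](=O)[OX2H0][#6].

True

The pattern [CX3](=O)[OX2H0][#6] describes a carbonyl carbon bonded to an oxygen that is itself bonded to carbon (no H on that O) — an ester.
The molecule carries a methyl-ester group (-C(=O)OCH3), whose atoms satisfy every constraint of the query, so the pattern matches.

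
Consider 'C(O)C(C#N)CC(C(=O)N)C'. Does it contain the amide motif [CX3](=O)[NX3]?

Yes

The pattern [CX3](=O)[NX3] describes a carbonyl carbon bonded to a trivalent nitrogen — an amide.
The molecule carries a primary amide (-C(=O)NH2), whose atoms satisfy every constraint of the query, so the pattern matches.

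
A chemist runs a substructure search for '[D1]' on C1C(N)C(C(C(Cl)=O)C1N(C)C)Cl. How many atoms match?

6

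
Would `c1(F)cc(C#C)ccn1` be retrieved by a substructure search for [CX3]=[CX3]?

No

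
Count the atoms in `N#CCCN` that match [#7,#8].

2

The query [#7,#8] means: nitrogen or oxygen (comma = OR).
Check the 5 heavy atoms by environment: 3× C → no; 2× N → match.
That gives 2 matching atoms.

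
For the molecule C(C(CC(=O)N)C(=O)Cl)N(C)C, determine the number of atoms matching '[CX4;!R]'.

5

The query [CX4;!R] means: aliphatic carbon with four total connections, not in a ring.
Check the 12 heavy atoms by environment: 5× C (X4, acyclic) → match; 2× C (X3, acyclic) → no; 2× O (X1, acyclic) → no; 1× Cl (X1, acyclic) → no; 2× N (X3, acyclic) → no.
That gives 5 matching atoms.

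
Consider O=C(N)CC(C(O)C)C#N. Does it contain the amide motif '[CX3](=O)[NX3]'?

The pattern [CX3](=O)[NX3] describes a carbonyl carbon bonded to a trivalent nitrogen — an amide.
The molecule carries a primary amide (-C(=O)NH2), whose atoms satisfy every constraint of the query, so the pattern matches.

Yes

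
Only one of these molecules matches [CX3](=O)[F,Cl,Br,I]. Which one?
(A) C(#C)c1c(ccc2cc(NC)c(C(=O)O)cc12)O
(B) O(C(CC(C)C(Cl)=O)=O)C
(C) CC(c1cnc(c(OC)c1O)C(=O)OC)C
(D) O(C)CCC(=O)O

B

[CX3](=O)[F,Cl,Br,I] describes a carbonyl carbon bonded to a halogen (an acyl halide).
(A) has a carboxylic acid group (-C(=O)OH) but the carbonyl is bonded to -OH, not to a halogen.
(B) contains an acyl chloride (-C(=O)Cl), which satisfies every atom and bond constraint.
(C) has a methyl-ester group (-C(=O)OCH3) but the carbonyl is bonded to -O-C, not to a halogen.
(D) has a carboxylic acid group (-C(=O)OH) but the carbonyl is bonded to -OH, not to a halogen.
So the answer is (B).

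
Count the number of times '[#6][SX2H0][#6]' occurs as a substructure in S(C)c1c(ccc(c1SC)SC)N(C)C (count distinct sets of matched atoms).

3

[#6][SX2H0][#6] is the SMARTS for a thioether: an aliphatic sulfur bridging two carbons with no H on the sulfur.
The molecule carries 3 separate instances of a methylthio ether (-SCH3) meeting every constraint; each maps to a distinct set of atoms, giving 3 matches.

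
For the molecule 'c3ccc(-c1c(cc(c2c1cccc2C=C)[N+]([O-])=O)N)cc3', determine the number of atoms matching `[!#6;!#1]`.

The query [!#6;!#1] means: not carbon and not hydrogen — any heteroatom.
Check the 22 heavy atoms by environment: 16× c (aromatic) → no; 2× C → no; 1× N (charge +1) → match; 1× O (charge -1) → match; 1× O → match; 1× N → match.
Summing the matching environments: 1 + 1 + 1 + 1 = 4 matching atoms.

4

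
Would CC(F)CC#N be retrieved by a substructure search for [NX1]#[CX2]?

Yes

The pattern [NX1]#[CX2] describes a nitrogen triple-bonded to a two-connected carbon — a nitrile.
The molecule carries a nitrile (-C#N), whose atoms satisfy every constraint of the query, so the pattern matches.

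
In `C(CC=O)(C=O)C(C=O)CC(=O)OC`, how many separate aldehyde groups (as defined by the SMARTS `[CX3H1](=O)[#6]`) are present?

[CX3H1](=O)[#6] is the SMARTS for an aldehyde: an sp2 carbon with one H, double-bonded to O and single-bonded to carbon.
The molecule carries 3 separate instances of an aldehyde (-CHO) meeting every constraint; each maps to a distinct set of atoms, giving 3 matches.

3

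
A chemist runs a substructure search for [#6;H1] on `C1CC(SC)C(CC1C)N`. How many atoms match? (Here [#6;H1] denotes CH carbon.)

3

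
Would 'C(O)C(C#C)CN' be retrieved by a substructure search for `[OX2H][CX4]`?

Yes

The pattern [OX2H][CX4] describes a hydroxyl oxygen bound to an sp3 (X4) carbon — an aliphatic alcohol.
The molecule carries a hydroxyl group (-OH), whose atoms satisfy every constraint of the query, so the pattern matches.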